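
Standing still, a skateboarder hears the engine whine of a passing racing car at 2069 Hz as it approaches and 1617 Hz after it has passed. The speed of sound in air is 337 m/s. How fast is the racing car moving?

41 m/s

f₁/f₂ = (v + v_s)/(v − v_s), so v_s = v · (f₁ − f₂)/(f₁ + f₂).
v_s = 337 × (2069 − 1617)/(2069 + 1617) = 337 × 452/3686 ≈ 41 m/s.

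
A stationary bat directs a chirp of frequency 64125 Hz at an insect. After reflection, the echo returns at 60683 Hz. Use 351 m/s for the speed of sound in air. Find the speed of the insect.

9.7 m/s

Double Doppler shift off a moving reflector: f₂ = f₀ · (v + u)/(v − u) (u > 0 toward emitter).
Rearranging, u = v · (f₂ − f₀)/(f₂ + f₀) = 351 × -3442/124808 ≈ -9.7 m/s.
So the insect is moving at 9.7 m/s away from the emitter.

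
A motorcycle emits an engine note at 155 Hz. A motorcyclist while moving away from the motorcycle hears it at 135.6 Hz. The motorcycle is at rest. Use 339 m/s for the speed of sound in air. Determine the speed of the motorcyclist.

42 m/s

f' = f · (v − v_o)/v ⇒ v_o = v · |f'/f − 1|.
v_o = 339 × |135.6/155 − 1| = 339 × 0.1252 ≈ 42 m/s.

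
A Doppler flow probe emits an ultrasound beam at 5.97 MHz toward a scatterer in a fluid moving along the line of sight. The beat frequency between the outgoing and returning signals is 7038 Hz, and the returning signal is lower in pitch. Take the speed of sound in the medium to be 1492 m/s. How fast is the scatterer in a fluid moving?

0.88 m/s

Double Doppler shift off a moving reflector: f₂ = f₀ · (v + u)/(v − u) (u > 0 toward emitter).
Returning signal is lower, so f₂ = f₀ − Δf = 5970000 − 7038 = 5962962 Hz.
Rearranging, u = v · (f₂ − f₀)/(f₂ + f₀) = 1492 × -7038/11932962 ≈ -0.88 m/s.
So the scatterer in a fluid is moving at 0.88 m/s away from the emitter.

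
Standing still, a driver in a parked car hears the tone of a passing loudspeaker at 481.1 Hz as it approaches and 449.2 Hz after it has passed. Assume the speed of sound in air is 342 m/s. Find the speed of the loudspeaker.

f₁/f₂ = (v + v_s)/(v − v_s), so v_s = v · (f₁ − f₂)/(f₁ + f₂).
v_s = 342 × (481.1 − 449.2)/(481.1 + 449.2) = 342 × 31.9/930.3 ≈ 11.7 m/s.

11.7 m/s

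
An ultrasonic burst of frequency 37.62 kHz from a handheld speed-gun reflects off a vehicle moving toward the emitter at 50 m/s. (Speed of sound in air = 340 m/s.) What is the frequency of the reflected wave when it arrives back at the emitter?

50.6 kHz

The vehicle first receives the wave as a moving observer: f₁ = f₀ · (v + u)/v = 37.62 × (340 + 50)/340 ≈ 43.2 kHz.
On reflection it acts as a source moving toward the stationary detector: f₂ = f₁ · v/(v − u) = 43.2 × 340/290 ≈ 50.6 kHz.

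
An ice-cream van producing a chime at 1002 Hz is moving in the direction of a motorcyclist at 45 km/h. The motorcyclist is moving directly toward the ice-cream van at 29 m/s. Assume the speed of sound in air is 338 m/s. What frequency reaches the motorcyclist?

1130 Hz

45 km/h = 12.5 m/s.
General Doppler shift: f' = f · (v + v_o)/(v − v_s).
f' = 1002 × (338 + 29)/(338 − 12.5) = 1002 × 367/325.5 ≈ 1130 Hz.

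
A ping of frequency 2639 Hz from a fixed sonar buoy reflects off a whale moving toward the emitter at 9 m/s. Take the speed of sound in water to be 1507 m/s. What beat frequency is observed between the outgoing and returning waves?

At the whale (a moving observer), f₁ = f₀ · (v + u)/v = 2639 × 1516/1507 ≈ 2654.8 Hz.
The reflection then acts as a moving source: f₂ = f₁ · v/(v − u) ≈ 2670.7 Hz.
Equivalently f₂ = f₀ · (v + u)/(v − u).
Beat frequency: |f₂ − f₀| = 2u·f₀/(v − u) = 2 × 9 × 2639/1498 ≈ 31.7 Hz.

31.7 Hz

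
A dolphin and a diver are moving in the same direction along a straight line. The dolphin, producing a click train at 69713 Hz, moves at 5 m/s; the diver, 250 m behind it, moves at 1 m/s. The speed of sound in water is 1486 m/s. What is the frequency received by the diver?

The diver is behind, so the dolphin is moving away from it while the diver is moving toward the dolphin.
General Doppler shift: f' = f · (v + v_o)/(v + v_s).
f' = 69713 × (1486 + 1)/(1486 + 5) = 69713 × 1487/1491 ≈ 69526 Hz.

69526 Hz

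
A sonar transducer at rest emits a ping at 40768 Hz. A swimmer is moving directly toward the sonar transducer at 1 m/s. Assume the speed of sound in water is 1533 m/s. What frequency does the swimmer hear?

40795 Hz

Moving observer, stationary source: f' = f · (v + v_o)/v.
f' = 40768 × (1533 + 1)/1533 = 40768 × 1534/1533 ≈ 40795 Hz.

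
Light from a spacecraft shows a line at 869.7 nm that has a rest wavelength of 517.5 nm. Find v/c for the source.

λ'/λ₀ = 1.6806 > 1 (redshift), so the source is receding.
λ'/λ₀ = √((1 + β)/(1 − β)) for a receding source ⇒ β = (r² − 1)/(r² + 1) with r = λ'/λ₀.
β = (2.8243 − 1)/(2.8243 + 1) ≈ 0.477.

0.477c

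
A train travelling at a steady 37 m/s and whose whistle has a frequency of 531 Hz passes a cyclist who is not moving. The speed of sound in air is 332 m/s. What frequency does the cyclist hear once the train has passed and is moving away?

Receding: f₂ = f · v/(v + v_s) = 531 × 332/369 ≈ 478 Hz.

478 Hz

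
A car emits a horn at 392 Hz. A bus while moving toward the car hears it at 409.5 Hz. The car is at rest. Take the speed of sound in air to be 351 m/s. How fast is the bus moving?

f' = f · (v + v_o)/v ⇒ v_o = v · |f'/f − 1|.
v_o = 351 × |409.5/392 − 1| = 351 × 0.04464 ≈ 15.7 m/s.

15.7 m/s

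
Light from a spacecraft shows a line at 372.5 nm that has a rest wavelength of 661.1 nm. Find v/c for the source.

λ'/λ₀ = 0.5635 < 1 (blueshift), so the source is approaching.
λ'/λ₀ = √((1 − β)/(1 + β)) for an approaching source ⇒ β = (1 − r²)/(1 + r²) with r = λ'/λ₀.
β = (1 − 0.3175)/(1 + 0.3175) ≈ 0.518.

0.518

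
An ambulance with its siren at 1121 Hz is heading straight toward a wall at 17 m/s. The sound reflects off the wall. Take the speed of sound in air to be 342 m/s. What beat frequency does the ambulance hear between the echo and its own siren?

The wall receives the sound from a moving source: f₁ = f₀ · v/(v − v_e) = 1121 × 342/325 ≈ 1179.6 Hz.
On the return leg the ambulance is a moving observer: f₂ = f₁ · (v + v_e)/v = 1179.6 × 359/342 ≈ 1238.3 Hz.
Beat against the emitted tone: |f₂ − f₀| = 2v_e·f₀/(v − v_e) = 2 × 17 × 1121/325 ≈ 117 Hz.

117 Hz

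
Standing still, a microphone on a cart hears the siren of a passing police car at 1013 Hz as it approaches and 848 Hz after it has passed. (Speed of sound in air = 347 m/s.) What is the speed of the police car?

f₁/f₂ = (v + v_s)/(v − v_s), so v_s = v · (f₁ − f₂)/(f₁ + f₂).
v_s = 347 × (1013 − 848)/(1013 + 848) = 347 × 165/1861 ≈ 31 m/s.

31 m/s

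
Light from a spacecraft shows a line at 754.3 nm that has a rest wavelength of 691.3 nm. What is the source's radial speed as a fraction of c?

0.087c

λ'/λ₀ = 1.0911 > 1 (redshift), so the source is receding.
λ'/λ₀ = √((1 + β)/(1 − β)) for a receding source ⇒ β = (r² − 1)/(r² + 1) with r = λ'/λ₀.
β = (1.1906 − 1)/(1.1906 + 1) ≈ 0.087.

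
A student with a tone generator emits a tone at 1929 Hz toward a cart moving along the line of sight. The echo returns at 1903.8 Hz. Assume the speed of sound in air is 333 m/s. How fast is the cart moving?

Double Doppler shift off a moving reflector: f₂ = f₀ · (v + u)/(v − u) (u > 0 toward emitter).
Rearranging, u = v · (f₂ − f₀)/(f₂ + f₀) = 333 × -25.2/3832.8 ≈ -2.19 m/s.
So the cart is moving at 2.19 m/s away from the emitter.

2.19 m/s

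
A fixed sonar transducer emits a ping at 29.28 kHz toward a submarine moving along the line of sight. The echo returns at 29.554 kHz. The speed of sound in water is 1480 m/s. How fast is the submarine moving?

6.9 m/s

Double Doppler shift off a moving reflector: f₂ = f₀ · (v + u)/(v − u) (u > 0 toward emitter).
Rearranging, u = v · (f₂ − f₀)/(f₂ + f₀) = 1480 × 0.274/58.834 ≈ 6.9 m/s.
So the submarine is moving at 6.9 m/s toward the emitter.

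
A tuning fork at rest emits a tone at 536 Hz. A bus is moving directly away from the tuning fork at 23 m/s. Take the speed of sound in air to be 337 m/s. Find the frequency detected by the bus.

499 Hz

Moving observer, stationary source: f' = f · (v − v_o)/v.
f' = 536 × (337 − 23)/337 = 536 × 314/337 ≈ 499 Hz.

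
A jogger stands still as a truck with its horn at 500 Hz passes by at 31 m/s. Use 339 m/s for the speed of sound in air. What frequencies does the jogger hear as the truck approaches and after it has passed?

Approaching: f₁ = f · v/(v − v_s) = 500 × 339/308 ≈ 550 Hz.
Receding: f₂ = f · v/(v + v_s) = 500 × 339/370 ≈ 458 Hz.

550 Hz approaching; 458 Hz receding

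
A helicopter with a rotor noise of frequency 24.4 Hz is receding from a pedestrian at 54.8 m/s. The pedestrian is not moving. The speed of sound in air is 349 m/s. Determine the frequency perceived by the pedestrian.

With the source moving away from a stationary observer, f' = f · v/(v + v_s).
f' = 24.4 × 349/(349 + 54.8) = 24.4 × 349/403.8 ≈ 21.1 Hz.

21.1 Hz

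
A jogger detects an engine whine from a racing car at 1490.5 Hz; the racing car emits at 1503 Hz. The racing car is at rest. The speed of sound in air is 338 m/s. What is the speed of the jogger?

2.81 m/s

f' < f, so the jogger is receding.
f' = f · (v − v_o)/v ⇒ v_o = v · |f'/f − 1|.
v_o = 338 × |1490.5/1503 − 1| = 338 × 0.008317 ≈ 2.81 m/s.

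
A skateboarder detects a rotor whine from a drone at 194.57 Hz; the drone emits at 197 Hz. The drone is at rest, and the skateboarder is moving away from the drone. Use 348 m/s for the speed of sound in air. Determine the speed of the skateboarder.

4.3 m/s

f' = f · (v − v_o)/v ⇒ v_o = v · |f'/f − 1|.
v_o = 348 × |194.57/197 − 1| = 348 × 0.01234 ≈ 4.3 m/s.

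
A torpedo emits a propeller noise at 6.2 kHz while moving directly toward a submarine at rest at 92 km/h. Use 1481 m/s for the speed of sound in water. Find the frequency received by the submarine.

6.31 kHz

92 km/h = 25.56 m/s.
Moving source, stationary observer: f' = f · v/(v − v_s) since the source is approaching.
f' = 6.2 × 1481/(1481 − 25.56) = 6.2 × 1481/1455 ≈ 6.31 kHz.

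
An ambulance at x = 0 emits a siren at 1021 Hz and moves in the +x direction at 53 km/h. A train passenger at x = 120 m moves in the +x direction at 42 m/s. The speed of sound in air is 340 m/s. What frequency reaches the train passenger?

53 km/h = 14.72 m/s.
The observer lies on the +x side, so the source is heading toward the observer and the observer is heading away from the source.
Both move, so f' = f · (v − v_o)/(v − v_s).
f' = 1021 × (340 − 42)/(340 − 14.72) = 1021 × 298/325.28 ≈ 935 Hz.

935 Hz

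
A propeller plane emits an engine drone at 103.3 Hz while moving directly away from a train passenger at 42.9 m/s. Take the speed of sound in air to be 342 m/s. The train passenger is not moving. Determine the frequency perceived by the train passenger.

Only the source moves, away from the listener, so f' = f · v/(v + v_s).
f' = 103.3 × 342/(342 + 42.9) = 103.3 × 342/384.9 ≈ 92 Hz.

92 Hz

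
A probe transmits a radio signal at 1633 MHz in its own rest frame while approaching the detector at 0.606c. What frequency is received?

3296.9 MHz

Relativistic Doppler for frequency: f' = f₀ · √((1 + β)/(1 − β)).
f' = 1633 × √(1.6060/0.3940) = 1633 × 2.01895 ≈ 3296.9 MHz.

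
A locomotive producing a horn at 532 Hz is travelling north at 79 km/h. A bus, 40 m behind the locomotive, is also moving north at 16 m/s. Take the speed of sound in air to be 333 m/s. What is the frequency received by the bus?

523 Hz

79 km/h = 21.94 m/s.
The bus is behind, so the locomotive is moving away from it while the bus is moving toward the locomotive.
General Doppler shift: f' = f · (v + v_o)/(v + v_s).
f' = 532 × (333 + 16)/(333 + 21.94) = 532 × 349/354.94 ≈ 523 Hz.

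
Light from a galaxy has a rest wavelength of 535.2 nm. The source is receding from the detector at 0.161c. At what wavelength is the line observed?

Relativistic Doppler for wavelength: λ' = λ₀ · √((1 + β)/(1 − β)).
λ' = 535.2 × √(1.1610/0.8390) = 535.2 × 1.17635 ≈ 629.6 nm.

629.6 nm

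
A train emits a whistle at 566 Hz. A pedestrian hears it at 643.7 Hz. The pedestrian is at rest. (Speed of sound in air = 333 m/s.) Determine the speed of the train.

f' > f, so the train is approaching.
f' = f · v/(v − v_s) ⇒ v_s = v · |1 − f/f'|.
v_s = 333 × |1 − 566/643.7| = 333 × 0.1207 ≈ 40 m/s.

40 m/s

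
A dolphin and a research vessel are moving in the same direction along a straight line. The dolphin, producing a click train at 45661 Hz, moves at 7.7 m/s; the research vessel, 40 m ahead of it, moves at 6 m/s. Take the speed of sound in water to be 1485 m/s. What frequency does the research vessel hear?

45714 Hz

The research vessel is ahead, so the dolphin is moving toward it while the research vessel is moving away from the dolphin.
General Doppler shift: f' = f · (v − v_o)/(v − v_s).
f' = 45661 × (1485 − 6)/(1485 − 7.7) = 45661 × 1479/1477.3 ≈ 45714 Hz.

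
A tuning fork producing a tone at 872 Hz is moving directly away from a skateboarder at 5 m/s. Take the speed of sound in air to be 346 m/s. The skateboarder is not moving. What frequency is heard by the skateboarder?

860 Hz

Moving source, stationary observer: f' = f · v/(v + v_s) since the source is receding.
f' = 872 × 346/(346 + 5) = 872 × 346/351 ≈ 860 Hz.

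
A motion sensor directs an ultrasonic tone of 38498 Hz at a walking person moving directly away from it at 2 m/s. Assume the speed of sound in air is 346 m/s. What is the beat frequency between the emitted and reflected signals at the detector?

443 Hz

At the walking person (a moving observer), f₁ = f₀ · (v − u)/v = 38498 × 344/346 ≈ 38275 Hz.
On reflection it acts as a source moving away from the stationary detector: f₂ = f₁ · v/(v + u) = 38275 × 346/348 ≈ 38055 Hz.
Equivalently f₂ = f₀ · (v − u)/(v + u).
Beat frequency: |f₂ − f₀| = 2u·f₀/(v + u) = 2 × 2 × 38498/348 ≈ 443 Hz.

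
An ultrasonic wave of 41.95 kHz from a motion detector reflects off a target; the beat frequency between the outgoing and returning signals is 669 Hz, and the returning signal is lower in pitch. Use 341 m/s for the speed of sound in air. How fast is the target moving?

Double Doppler shift off a moving reflector: f₂ = f₀ · (v + u)/(v − u) (u > 0 toward emitter).
Returning signal is lower, so f₂ = f₀ − Δf = 41950 − 669 = 41281 Hz.
Rearranging, u = v · (f₂ − f₀)/(f₂ + f₀) = 341 × -669/83231 ≈ -2.74 m/s.
So the target is moving at 2.74 m/s away from the emitter.

2.74 m/s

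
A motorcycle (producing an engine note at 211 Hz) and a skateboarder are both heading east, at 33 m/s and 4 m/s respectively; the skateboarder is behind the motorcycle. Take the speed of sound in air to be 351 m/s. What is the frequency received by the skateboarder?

195 Hz

The skateboarder is behind, so the motorcycle is moving away from it while the skateboarder is moving toward the motorcycle.
With source receding and observer approaching, f' = f · (v + v_o)/(v + v_s).
f' = 211 × (351 + 4)/(351 + 33) = 211 × 355/384 ≈ 195 Hz.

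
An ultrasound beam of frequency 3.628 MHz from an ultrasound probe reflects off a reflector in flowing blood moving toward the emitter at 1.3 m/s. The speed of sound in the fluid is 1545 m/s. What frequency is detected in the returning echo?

3.634 MHz

The reflector in flowing blood first receives the wave as a moving observer: f₁ = f₀ · (v + u)/v = 3.628 × (1545 + 1.3)/1545 ≈ 3.631 MHz.
The reflection then acts as a moving source: f₂ = f₁ · v/(v − u) ≈ 3.634 MHz.
Equivalently f₂ = f₀ · (v + u)/(v − u).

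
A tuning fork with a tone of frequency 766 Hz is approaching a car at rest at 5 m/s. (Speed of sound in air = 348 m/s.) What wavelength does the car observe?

With the source moving toward a stationary observer, f' = f · v/(v − v_s).
f' = 766 × 348/(348 − 5) ≈ 777 Hz.
λ' = v/f' = 348/777.166 ≈ 44.8 cm.

44.8 cm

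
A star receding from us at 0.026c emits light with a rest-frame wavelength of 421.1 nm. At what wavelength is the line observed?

Relativistic Doppler for wavelength: λ' = λ₀ · √((1 + β)/(1 − β)).
λ' = 421.1 × √(1.0260/0.9740) = 421.1 × 1.02635 ≈ 432.2 nm.

432.2 nm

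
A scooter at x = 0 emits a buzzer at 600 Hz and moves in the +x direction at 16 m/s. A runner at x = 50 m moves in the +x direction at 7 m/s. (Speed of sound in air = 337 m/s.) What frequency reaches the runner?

The observer lies on the +x side, so the source is heading toward the observer and the observer is heading away from the source.
Both move, so f' = f · (v − v_o)/(v − v_s).
f' = 600 × (337 − 7)/(337 − 16) = 600 × 330/321 ≈ 617 Hz.

617 Hz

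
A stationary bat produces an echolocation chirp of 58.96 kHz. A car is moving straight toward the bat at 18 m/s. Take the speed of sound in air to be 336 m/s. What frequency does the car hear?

62.1 kHz

Only the observer moves, toward the source, so f' = f · (v + v_o)/v.
f' = 58.96 × (336 + 18)/336 = 58.96 × 354/336 ≈ 62.1 kHz.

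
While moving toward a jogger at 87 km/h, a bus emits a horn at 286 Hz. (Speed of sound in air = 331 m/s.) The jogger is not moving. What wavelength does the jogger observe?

1.07 m

87 km/h = 24.17 m/s.
Moving source, stationary observer: f' = f · v/(v − v_s) since the source is approaching.
f' = 286 × 331/(331 − 24.17) ≈ 309 Hz.
λ' = v/f' = 331/308.526 ≈ 1.07 m.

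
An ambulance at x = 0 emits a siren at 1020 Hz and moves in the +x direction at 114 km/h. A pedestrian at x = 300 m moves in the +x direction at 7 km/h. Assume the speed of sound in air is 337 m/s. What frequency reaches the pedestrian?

1119 Hz

114 km/h = 31.67 m/s; 7 km/h = 1.944 m/s.
The observer lies on the +x side, so the source is heading toward the observer and the observer is heading away from the source.
With source approaching and observer receding, f' = f · (v − v_o)/(v − v_s).
f' = 1020 × (337 − 1.944)/(337 − 31.67) = 1020 × 335.06/305.33 ≈ 1119 Hz.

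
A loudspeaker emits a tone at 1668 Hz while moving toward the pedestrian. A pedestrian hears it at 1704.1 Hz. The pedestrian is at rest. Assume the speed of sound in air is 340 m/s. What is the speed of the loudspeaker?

f' = f · v/(v − v_s) ⇒ v_s = v · |1 − f/f'|.
v_s = 340 × |1 − 1668/1704.1| = 340 × 0.02118 ≈ 7.2 m/s.

7.2 m/s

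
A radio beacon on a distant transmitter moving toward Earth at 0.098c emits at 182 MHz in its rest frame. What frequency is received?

Relativistic Doppler for frequency: f' = f₀ · √((1 + β)/(1 − β)).
f' = 182 × √(1.0980/0.9020) = 182 × 1.10331 ≈ 200.8 MHz.

200.8 MHz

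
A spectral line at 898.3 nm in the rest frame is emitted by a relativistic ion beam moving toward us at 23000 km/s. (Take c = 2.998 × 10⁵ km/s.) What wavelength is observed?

831.8 nm

β = v/c = 23000/299800 = 0.0767.
Relativistic Doppler for wavelength: λ' = λ₀ · √((1 − β)/(1 + β)).
λ' = 898.3 × √(0.9233/1.0767) = 898.3 × 0.92601 ≈ 831.8 nm.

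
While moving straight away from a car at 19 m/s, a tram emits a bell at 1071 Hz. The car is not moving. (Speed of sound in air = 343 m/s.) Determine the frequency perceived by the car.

Moving source, stationary observer: f' = f · v/(v + v_s) since the source is receding.
f' = 1071 × 343/(343 + 19) = 1071 × 343/362 ≈ 1015 Hz.

1015 Hz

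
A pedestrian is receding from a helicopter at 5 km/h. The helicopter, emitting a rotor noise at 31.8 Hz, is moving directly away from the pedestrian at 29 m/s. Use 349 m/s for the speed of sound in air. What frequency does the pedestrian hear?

29.2 Hz

5 km/h = 1.389 m/s.
With source receding and observer receding, f' = f · (v − v_o)/(v + v_s).
f' = 31.8 × (349 − 1.389)/(349 + 29) = 31.8 × 347.61/378 ≈ 29.2 Hz.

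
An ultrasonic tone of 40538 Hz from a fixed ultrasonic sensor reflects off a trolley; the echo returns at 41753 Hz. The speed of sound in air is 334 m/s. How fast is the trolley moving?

4.9 m/s

Double Doppler shift off a moving reflector: f₂ = f₀ · (v + u)/(v − u) (u > 0 toward emitter).
Rearranging, u = v · (f₂ − f₀)/(f₂ + f₀) = 334 × 1215/82291 ≈ 4.9 m/s.
So the trolley is moving at 4.9 m/s toward the emitter.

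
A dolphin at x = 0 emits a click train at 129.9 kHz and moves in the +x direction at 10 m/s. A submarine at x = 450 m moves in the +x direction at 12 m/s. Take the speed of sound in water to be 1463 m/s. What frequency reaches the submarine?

The observer lies on the +x side, so the source is heading toward the observer and the observer is heading away from the source.
General Doppler shift: f' = f · (v − v_o)/(v − v_s).
f' = 129.9 × (1463 − 12)/(1463 − 10) = 129.9 × 1451/1453 ≈ 129.7 kHz.

129.7 kHz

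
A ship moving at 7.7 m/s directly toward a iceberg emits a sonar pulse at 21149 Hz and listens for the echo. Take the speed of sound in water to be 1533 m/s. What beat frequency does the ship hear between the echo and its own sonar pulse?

The iceberg receives the sound from a moving source: f₁ = f₀ · v/(v − v_e) = 21149 × 1533/1525.3 ≈ 21256 Hz.
On the return leg the ship is a moving observer: f₂ = f₁ · (v + v_e)/v = 21256 × 1540.7/1533 ≈ 21363 Hz.
Equivalently f₂ = f₀ · (v + v_e)/(v − v_e).
Beat against the emitted tone: |f₂ − f₀| = 2v_e·f₀/(v − v_e) = 2 × 7.7 × 21149/1525.3 ≈ 214 Hz.

214 Hz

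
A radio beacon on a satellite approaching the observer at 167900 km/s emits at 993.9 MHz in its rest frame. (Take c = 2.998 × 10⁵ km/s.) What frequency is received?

1871.6 MHz

β = v/c = 167900/299800 = 0.5600.
Relativistic Doppler for frequency: f' = f₀ · √((1 + β)/(1 − β)).
f' = 993.9 × √(1.5600/0.4400) = 993.9 × 1.88305 ≈ 1871.6 MHz.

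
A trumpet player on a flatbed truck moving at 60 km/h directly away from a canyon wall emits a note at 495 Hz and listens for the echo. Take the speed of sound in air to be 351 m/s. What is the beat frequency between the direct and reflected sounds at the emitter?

60 km/h = 16.67 m/s.
The canyon wall receives the sound from a moving source: f₁ = f₀ · v/(v + v_e) = 495 × 351/367.67 ≈ 472.6 Hz.
On the return leg the trumpet player on a flatbed truck is a moving observer: f₂ = f₁ · (v − v_e)/v = 472.6 × 334.33/351 ≈ 450.1 Hz.
Equivalently f₂ = f₀ · (v − v_e)/(v + v_e).
Beat against the emitted tone: |f₂ − f₀| = 2v_e·f₀/(v + v_e) = 2 × 16.67 × 495/367.67 ≈ 44.9 Hz.

44.9 Hz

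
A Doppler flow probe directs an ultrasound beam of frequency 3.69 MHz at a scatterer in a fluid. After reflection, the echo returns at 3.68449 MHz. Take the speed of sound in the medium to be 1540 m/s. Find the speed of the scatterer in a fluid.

1.15 m/s

Double Doppler shift off a moving reflector: f₂ = f₀ · (v + u)/(v − u) (u > 0 toward emitter).
Rearranging, u = v · (f₂ − f₀)/(f₂ + f₀) = 1540 × -0.00551/7.37449 ≈ -1.15 m/s.
So the scatterer in a fluid is moving at 1.15 m/s away from the emitter.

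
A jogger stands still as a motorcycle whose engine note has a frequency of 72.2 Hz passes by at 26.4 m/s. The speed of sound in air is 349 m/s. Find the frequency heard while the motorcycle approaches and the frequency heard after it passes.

78 Hz approaching; 67 Hz receding

Approaching: f₁ = f · v/(v − v_s) = 72.2 × 349/322.6 ≈ 78 Hz.
Receding: f₂ = f · v/(v + v_s) = 72.2 × 349/375.4 ≈ 67 Hz.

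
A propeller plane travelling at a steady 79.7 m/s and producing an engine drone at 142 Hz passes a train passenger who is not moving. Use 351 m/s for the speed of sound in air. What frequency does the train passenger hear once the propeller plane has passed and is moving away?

Receding: f₂ = f · v/(v + v_s) = 142 × 351/430.7 ≈ 116 Hz.

116 Hz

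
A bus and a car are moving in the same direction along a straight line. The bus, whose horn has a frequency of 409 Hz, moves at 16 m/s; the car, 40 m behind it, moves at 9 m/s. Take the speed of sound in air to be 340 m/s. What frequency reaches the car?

401 Hz

The car is behind, so the bus is moving away from it while the car is moving toward the bus.
With source receding and observer approaching, f' = f · (v + v_o)/(v + v_s).
f' = 409 × (340 + 9)/(340 + 16) = 409 × 349/356 ≈ 401 Hz.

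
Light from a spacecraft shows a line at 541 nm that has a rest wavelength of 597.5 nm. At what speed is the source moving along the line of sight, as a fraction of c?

λ'/λ₀ = 0.9054 < 1 (blueshift), so the source is approaching.
λ'/λ₀ = √((1 − β)/(1 + β)) for an approaching source ⇒ β = (1 − r²)/(1 + r²) with r = λ'/λ₀.
β = (1 − 0.8198)/(1 + 0.8198) ≈ 0.099.

0.099c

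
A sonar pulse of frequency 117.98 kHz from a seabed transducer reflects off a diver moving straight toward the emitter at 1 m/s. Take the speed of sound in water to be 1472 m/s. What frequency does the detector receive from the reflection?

118.1 kHz

The diver first receives the wave as a moving observer: f₁ = f₀ · (v + u)/v = 117.98 × (1472 + 1)/1472 ≈ 118.1 kHz.
On reflection it acts as a source moving toward the stationary detector: f₂ = f₁ · v/(v − u) = 118.1 × 1472/1471 ≈ 118.1 kHz.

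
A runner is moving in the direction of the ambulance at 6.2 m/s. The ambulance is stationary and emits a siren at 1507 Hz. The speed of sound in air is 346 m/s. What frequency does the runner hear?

1534 Hz

Only the observer moves, toward the source, so f' = f · (v + v_o)/v.
f' = 1507 × (346 + 6.2)/346 = 1507 × 352.2/346 ≈ 1534 Hz.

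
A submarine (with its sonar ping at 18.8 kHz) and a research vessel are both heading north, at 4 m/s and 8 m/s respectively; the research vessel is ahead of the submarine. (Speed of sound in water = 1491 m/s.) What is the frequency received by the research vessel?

18.75 kHz

The research vessel is ahead, so the submarine is moving toward it while the research vessel is moving away from the submarine.
Both move, so f' = f · (v − v_o)/(v − v_s).
f' = 18.8 × (1491 − 8)/(1491 − 4) = 18.8 × 1483/1487 ≈ 18.75 kHz.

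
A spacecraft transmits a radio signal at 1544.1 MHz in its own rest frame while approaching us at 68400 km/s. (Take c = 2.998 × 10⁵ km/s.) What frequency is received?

1947.8 MHz

β = v/c = 68400/299800 = 0.2282.
Relativistic Doppler for frequency: f' = f₀ · √((1 + β)/(1 − β)).
f' = 1544.1 × √(1.2282/0.7718) = 1544.1 × 1.26142 ≈ 1947.8 MHz.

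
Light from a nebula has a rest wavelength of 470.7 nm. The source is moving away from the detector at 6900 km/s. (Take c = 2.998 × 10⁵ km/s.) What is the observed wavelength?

β = v/c = 6900/299800 = 0.0230.
Relativistic Doppler for wavelength: λ' = λ₀ · √((1 + β)/(1 − β)).
λ' = 470.7 × √(1.0230/0.9770) = 470.7 × 1.02329 ≈ 481.7 nm.

481.7 nm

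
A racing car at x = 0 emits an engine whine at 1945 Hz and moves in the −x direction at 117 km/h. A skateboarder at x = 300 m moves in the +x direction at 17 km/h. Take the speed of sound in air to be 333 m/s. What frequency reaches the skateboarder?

1747 Hz

117 km/h = 32.5 m/s; 17 km/h = 4.722 m/s.
The observer lies on the +x side, so the source is heading away from the observer and the observer is heading away from the source.
Both move, so f' = f · (v − v_o)/(v + v_s).
f' = 1945 × (333 − 4.722)/(333 + 32.5) = 1945 × 328.28/365.5 ≈ 1747 Hz.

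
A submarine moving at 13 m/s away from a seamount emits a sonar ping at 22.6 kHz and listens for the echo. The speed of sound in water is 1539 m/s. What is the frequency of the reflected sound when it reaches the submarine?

The seamount receives the sound from a moving source: f₁ = f₀ · v/(v + v_e) = 22.6 × 1539/1552 ≈ 22.4 kHz.
On the return leg the submarine is a moving observer: f₂ = f₁ · (v − v_e)/v = 22.4 × 1526/1539 ≈ 22.2 kHz.

22.2 kHz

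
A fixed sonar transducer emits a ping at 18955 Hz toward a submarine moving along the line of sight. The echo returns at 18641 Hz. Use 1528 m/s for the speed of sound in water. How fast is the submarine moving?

Double Doppler shift off a moving reflector: f₂ = f₀ · (v + u)/(v − u) (u > 0 toward emitter).
Rearranging, u = v · (f₂ − f₀)/(f₂ + f₀) = 1528 × -314/37596 ≈ -12.8 m/s.
So the submarine is moving at 12.8 m/s away from the emitter.

12.8 m/s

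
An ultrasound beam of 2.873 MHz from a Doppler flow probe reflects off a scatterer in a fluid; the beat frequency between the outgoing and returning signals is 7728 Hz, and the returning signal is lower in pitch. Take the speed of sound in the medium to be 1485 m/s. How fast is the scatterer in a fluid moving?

Double Doppler shift off a moving reflector: f₂ = f₀ · (v + u)/(v − u) (u > 0 toward emitter).
Returning signal is lower, so f₂ = f₀ − Δf = 2873000 − 7728 = 2865272 Hz.
Rearranging, u = v · (f₂ − f₀)/(f₂ + f₀) = 1485 × -7728/5738272 ≈ -2.00 m/s.
So the scatterer in a fluid is moving at 2.00 m/s away from the emitter.

2.00 m/s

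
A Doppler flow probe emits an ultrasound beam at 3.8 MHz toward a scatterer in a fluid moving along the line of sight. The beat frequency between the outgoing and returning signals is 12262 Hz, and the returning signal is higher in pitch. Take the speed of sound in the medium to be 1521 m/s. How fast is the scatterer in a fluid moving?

Double Doppler shift off a moving reflector: f₂ = f₀ · (v + u)/(v − u) (u > 0 toward emitter).
Returning signal is higher, so f₂ = f₀ + Δf = 3800000 + 12262 = 3812262 Hz.
Rearranging, u = v · (f₂ − f₀)/(f₂ + f₀) = 1521 × 12262/7612262 ≈ 2.45 m/s.
So the scatterer in a fluid is moving at 2.45 m/s toward the emitter.

2.45 m/s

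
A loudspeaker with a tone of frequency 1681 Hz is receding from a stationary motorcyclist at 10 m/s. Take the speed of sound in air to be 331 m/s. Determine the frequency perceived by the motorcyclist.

1632 Hz

Moving source, stationary observer: f' = f · v/(v + v_s) since the source is receding.
f' = 1681 × 331/(331 + 10) = 1681 × 331/341 ≈ 1632 Hz.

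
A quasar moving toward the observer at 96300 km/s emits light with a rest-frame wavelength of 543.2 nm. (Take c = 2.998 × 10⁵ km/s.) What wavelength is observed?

389.3 nm

β = v/c = 96300/299800 = 0.3212.
Relativistic Doppler for wavelength: λ' = λ₀ · √((1 − β)/(1 + β)).
λ' = 543.2 × √(0.6788/1.3212) = 543.2 × 0.71677 ≈ 389.3 nm.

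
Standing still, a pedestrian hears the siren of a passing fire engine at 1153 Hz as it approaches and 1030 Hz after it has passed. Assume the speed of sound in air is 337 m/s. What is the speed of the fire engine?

19.0 m/s

f₁/f₂ = (v + v_s)/(v − v_s), so v_s = v · (f₁ − f₂)/(f₁ + f₂).
v_s = 337 × (1153 − 1030)/(1153 + 1030) = 337 × 123/2183 ≈ 19.0 m/s.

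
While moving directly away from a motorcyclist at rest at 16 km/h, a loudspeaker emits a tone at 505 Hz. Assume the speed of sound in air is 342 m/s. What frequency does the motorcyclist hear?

16 km/h = 4.444 m/s.
Only the source moves, away from the listener, so f' = f · v/(v + v_s).
f' = 505 × 342/(342 + 4.444) = 505 × 342/346.4 ≈ 499 Hz.

499 Hz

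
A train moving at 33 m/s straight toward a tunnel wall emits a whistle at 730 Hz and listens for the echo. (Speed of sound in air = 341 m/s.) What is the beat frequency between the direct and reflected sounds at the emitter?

The tunnel wall receives the sound from a moving source: f₁ = f₀ · v/(v − v_e) = 730 × 341/308 ≈ 808.2 Hz.
On the return leg the train is a moving observer: f₂ = f₁ · (v + v_e)/v = 808.2 × 374/341 ≈ 886.4 Hz.
Beat against the emitted tone: |f₂ − f₀| = 2v_e·f₀/(v − v_e) = 2 × 33 × 730/308 ≈ 156 Hz.

156 Hz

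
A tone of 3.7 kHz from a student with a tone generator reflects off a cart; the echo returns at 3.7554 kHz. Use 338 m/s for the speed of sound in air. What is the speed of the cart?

Double Doppler shift off a moving reflector: f₂ = f₀ · (v + u)/(v − u) (u > 0 toward emitter).
Rearranging, u = v · (f₂ − f₀)/(f₂ + f₀) = 338 × 0.0554/7.4554 ≈ 2.51 m/s.
So the cart is moving at 2.51 m/s toward the emitter.

2.51 m/s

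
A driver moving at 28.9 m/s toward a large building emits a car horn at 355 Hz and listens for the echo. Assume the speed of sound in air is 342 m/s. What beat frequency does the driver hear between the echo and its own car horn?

The large building receives the sound from a moving source: f₁ = f₀ · v/(v − v_e) = 355 × 342/313.1 ≈ 387.8 Hz.
On the return leg the driver is a moving observer: f₂ = f₁ · (v + v_e)/v = 387.8 × 370.9/342 ≈ 420.5 Hz.
Beat against the emitted tone: |f₂ − f₀| = 2v_e·f₀/(v − v_e) = 2 × 28.9 × 355/313.1 ≈ 66 Hz.

66 Hz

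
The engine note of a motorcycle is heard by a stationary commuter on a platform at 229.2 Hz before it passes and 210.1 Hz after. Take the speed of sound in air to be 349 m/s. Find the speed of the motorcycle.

f₁/f₂ = (v + v_s)/(v − v_s), so v_s = v · (f₁ − f₂)/(f₁ + f₂).
v_s = 349 × (229.2 − 210.1)/(229.2 + 210.1) = 349 × 19.1/439.3 ≈ 15.2 m/s.

15.2 m/s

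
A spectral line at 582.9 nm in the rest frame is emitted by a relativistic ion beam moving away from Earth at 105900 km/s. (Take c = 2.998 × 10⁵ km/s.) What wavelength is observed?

β = v/c = 105900/299800 = 0.3532.
Relativistic Doppler for wavelength: λ' = λ₀ · √((1 + β)/(1 − β)).
λ' = 582.9 × √(1.3532/0.6468) = 582.9 × 1.44648 ≈ 843.2 nm.

843.2 nm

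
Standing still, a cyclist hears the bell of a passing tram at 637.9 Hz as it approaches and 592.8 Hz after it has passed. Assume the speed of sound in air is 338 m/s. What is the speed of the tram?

12.4 m/s

f₁/f₂ = (v + v_s)/(v − v_s), so v_s = v · (f₁ − f₂)/(f₁ + f₂).
v_s = 338 × (637.9 − 592.8)/(637.9 + 592.8) = 338 × 45.1/1230.7 ≈ 12.4 m/s.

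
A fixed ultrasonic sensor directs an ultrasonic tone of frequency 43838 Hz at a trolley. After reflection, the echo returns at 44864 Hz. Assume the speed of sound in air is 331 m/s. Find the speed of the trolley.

Double Doppler shift off a moving reflector: f₂ = f₀ · (v + u)/(v − u) (u > 0 toward emitter).
Rearranging, u = v · (f₂ − f₀)/(f₂ + f₀) = 331 × 1026/88702 ≈ 3.8 m/s.
So the trolley is moving at 3.8 m/s toward the emitter.

3.8 m/s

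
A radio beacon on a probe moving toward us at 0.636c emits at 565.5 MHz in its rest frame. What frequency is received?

1198.9 MHz

Relativistic Doppler for frequency: f' = f₀ · √((1 + β)/(1 − β)).
f' = 565.5 × √(1.6360/0.3640) = 565.5 × 2.12002 ≈ 1198.9 MHz.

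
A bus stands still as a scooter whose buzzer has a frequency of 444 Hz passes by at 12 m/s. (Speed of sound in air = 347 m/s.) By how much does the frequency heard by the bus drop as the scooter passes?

Approaching: f₁ = f · v/(v − v_s) = 444 × 347/335 ≈ 459.9 Hz.
Receding: f₂ = f · v/(v + v_s) = 444 × 347/359 ≈ 429.2 Hz.
Drop: f₁ − f₂ = 2f·v·v_s/(v² − v_s²) = 2 × 444 × 347 × 12/(347² − 12²) ≈ 30.7 Hz.

30.7 Hz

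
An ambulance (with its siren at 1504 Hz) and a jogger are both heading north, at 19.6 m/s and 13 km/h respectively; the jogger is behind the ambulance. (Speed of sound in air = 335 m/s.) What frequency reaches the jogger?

13 km/h = 3.611 m/s.
The jogger is behind, so the ambulance is moving away from it while the jogger is moving toward the ambulance.
General Doppler shift: f' = f · (v + v_o)/(v + v_s).
f' = 1504 × (335 + 3.611)/(335 + 19.6) = 1504 × 338.61/354.6 ≈ 1436 Hz.

1436 Hz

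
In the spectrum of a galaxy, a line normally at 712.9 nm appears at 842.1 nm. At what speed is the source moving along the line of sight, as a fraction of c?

λ'/λ₀ = 1.1812 > 1 (redshift), so the source is receding.
λ'/λ₀ = √((1 + β)/(1 − β)) for a receding source ⇒ β = (r² − 1)/(r² + 1) with r = λ'/λ₀.
β = (1.3953 − 1)/(1.3953 + 1) ≈ 0.165.

0.165c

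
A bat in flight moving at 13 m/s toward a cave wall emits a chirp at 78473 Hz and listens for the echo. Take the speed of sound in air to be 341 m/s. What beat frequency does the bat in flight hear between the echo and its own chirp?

6220 Hz

The cave wall receives the sound from a moving source: f₁ = f₀ · v/(v − v_e) = 78473 × 341/328 ≈ 81583 Hz.
On the return leg the bat in flight is a moving observer: f₂ = f₁ · (v + v_e)/v = 81583 × 354/341 ≈ 84693 Hz.
Equivalently f₂ = f₀ · (v + v_e)/(v − v_e).
Beat against the emitted tone: |f₂ − f₀| = 2v_e·f₀/(v − v_e) = 2 × 13 × 78473/328 ≈ 6220 Hz.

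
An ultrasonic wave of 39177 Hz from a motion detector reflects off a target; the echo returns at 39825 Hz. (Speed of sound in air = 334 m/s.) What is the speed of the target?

Double Doppler shift off a moving reflector: f₂ = f₀ · (v + u)/(v − u) (u > 0 toward emitter).
Rearranging, u = v · (f₂ − f₀)/(f₂ + f₀) = 334 × 648/79002 ≈ 2.74 m/s.
So the target is moving at 2.74 m/s toward the emitter.

2.74 m/s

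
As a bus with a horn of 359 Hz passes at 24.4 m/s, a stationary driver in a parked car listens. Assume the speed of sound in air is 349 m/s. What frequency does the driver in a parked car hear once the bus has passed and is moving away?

336 Hz

Receding: f₂ = f · v/(v + v_s) = 359 × 349/373.4 ≈ 336 Hz.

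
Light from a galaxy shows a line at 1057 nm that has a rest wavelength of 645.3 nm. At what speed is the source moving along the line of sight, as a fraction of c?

λ'/λ₀ = 1.6380 > 1 (redshift), so the source is receding.
λ'/λ₀ = √((1 + β)/(1 − β)) for a receding source ⇒ β = (r² − 1)/(r² + 1) with r = λ'/λ₀.
β = (2.6830 − 1)/(2.6830 + 1) ≈ 0.457.

0.457c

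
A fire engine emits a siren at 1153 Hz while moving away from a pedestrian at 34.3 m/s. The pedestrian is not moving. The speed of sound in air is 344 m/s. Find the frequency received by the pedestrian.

Only the source moves, away from the listener, so f' = f · v/(v + v_s).
f' = 1153 × 344/(344 + 34.3) = 1153 × 344/378.3 ≈ 1048 Hz.

1048 Hz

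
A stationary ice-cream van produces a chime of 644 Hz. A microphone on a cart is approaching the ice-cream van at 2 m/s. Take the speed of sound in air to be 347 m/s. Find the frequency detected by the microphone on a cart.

648 Hz

Moving observer, stationary source: f' = f · (v + v_o)/v.
f' = 644 × (347 + 2)/347 = 644 × 349/347 ≈ 648 Hz.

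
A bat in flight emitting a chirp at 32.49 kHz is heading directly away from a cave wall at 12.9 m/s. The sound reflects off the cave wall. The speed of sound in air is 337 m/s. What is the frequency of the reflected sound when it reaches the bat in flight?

The cave wall receives the sound from a moving source: f₁ = f₀ · v/(v + v_e) = 32.49 × 337/349.9 ≈ 31.3 kHz.
On the return leg the bat in flight is a moving observer: f₂ = f₁ · (v − v_e)/v = 31.3 × 324.1/337 ≈ 30.1 kHz.

30.1 kHz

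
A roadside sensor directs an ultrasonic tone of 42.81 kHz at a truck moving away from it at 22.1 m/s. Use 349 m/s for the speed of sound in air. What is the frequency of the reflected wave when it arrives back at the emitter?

37.7 kHz

The truck first receives the wave as a moving observer: f₁ = f₀ · (v − u)/v = 42.81 × (349 − 22.1)/349 ≈ 40.1 kHz.
On reflection it acts as a source moving away from the stationary detector: f₂ = f₁ · v/(v + u) = 40.1 × 349/371.1 ≈ 37.7 kHz.
Equivalently f₂ = f₀ · (v − u)/(v + u).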